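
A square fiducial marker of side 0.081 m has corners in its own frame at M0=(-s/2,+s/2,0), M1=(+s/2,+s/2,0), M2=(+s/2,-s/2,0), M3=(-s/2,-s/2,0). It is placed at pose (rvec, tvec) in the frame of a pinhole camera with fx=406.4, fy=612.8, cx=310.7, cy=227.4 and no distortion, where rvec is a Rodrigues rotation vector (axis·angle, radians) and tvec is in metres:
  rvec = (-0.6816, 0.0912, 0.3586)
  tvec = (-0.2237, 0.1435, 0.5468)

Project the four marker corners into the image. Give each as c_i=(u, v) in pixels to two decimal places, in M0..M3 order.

c0=(99.38, 412.97) c1=(152.60, 447.15) c2=(186.89, 364.90) c3=(137.19, 335.87)

Intrinsics K: fx=406.4, fy=612.8, cx=310.7, cy=227.4
Marker side s = 0.081 m; corners in marker frame (Z=0):
  M0 = (-0.0405, +0.0405, 0)
  M1 = (+0.0405, +0.0405, 0)
  M2 = (+0.0405, -0.0405, 0)
  M3 = (-0.0405, -0.0405, 0)
rvec = (-0.6816, 0.0912, 0.3586), |rvec| = θ = 0.77556 rad = 44.436°
Rodrigues: sinθ=0.70011, 1−cosθ=0.28597; R = I + sinθ·[k]× + (1−cosθ)·[k]×²:
    [+0.93491 -0.35327 -0.03388]
    [+0.29416 +0.71798 +0.63085]
    [-0.19854 -0.59975 +0.77517]
t = (-0.2237, 0.1435, 0.5468) m
M0: Pc = R·M0+t = (-0.27587, +0.16066, +0.53055); u = 406.4·(-0.27587)/0.53055 + 310.7 = 99.3837, v = 612.8·(+0.16066)/0.53055 + 227.4 = 412.9720
M1: Pc = R·M1+t = (-0.20014, +0.18449, +0.51447); u = 406.4·(-0.20014)/0.51447 + 310.7 = 152.5985, v = 612.8·(+0.18449)/0.51447 + 227.4 = 447.1539
M2: Pc = R·M2+t = (-0.17153, +0.12634, +0.56305); u = 406.4·(-0.17153)/0.56305 + 310.7 = 186.8932, v = 612.8·(+0.12634)/0.56305 + 227.4 = 364.8981
M3: Pc = R·M3+t = (-0.24726, +0.10251, +0.57913); u = 406.4·(-0.24726)/0.57913 + 310.7 = 137.1899, v = 612.8·(+0.10251)/0.57913 + 227.4 = 335.8676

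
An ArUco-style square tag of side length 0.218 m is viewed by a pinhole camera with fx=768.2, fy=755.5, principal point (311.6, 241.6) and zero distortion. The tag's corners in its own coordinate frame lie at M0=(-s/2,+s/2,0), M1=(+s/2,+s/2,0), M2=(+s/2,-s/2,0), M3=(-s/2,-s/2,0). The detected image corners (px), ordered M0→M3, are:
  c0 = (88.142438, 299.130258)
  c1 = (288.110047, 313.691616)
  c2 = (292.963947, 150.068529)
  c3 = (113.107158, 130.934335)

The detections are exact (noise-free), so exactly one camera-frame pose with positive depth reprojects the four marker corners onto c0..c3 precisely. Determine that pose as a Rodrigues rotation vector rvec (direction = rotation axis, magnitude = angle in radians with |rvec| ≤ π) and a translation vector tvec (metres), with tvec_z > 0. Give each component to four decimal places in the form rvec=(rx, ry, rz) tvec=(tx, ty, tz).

Intrinsics K: fx=768.2, fy=755.5, cx=311.6, cy=241.6
Marker side s = 0.218 m; corners in marker frame (Z=0):
  M0 = (-0.1090, +0.1090, 0)
  M1 = (+0.1090, +0.1090, 0)
  M2 = (+0.1090, -0.1090, 0)
  M3 = (-0.1090, -0.1090, 0)
Detected image corners:
  c0 = (88.142438, 299.130258) px
  c1 = (288.110047, 313.691616) px
  c2 = (292.963947, 150.068529) px
  c3 = (113.107158, 130.934335) px
Planar DLT: solve 8×8 A·h = b for H (H[2,2]=1):
  H  [+902.88688 -159.84240 +197.76925]
  H  [+116.78709 +655.36661 +219.34781]
  H  [+0.17437 -0.47207 +1.00000]
B = K⁻¹H; ‖b₁‖=1.122635, ‖b₂‖=1.122635; λ = 2/(‖b₁‖+‖b₂‖) = 0.890761, sign → tz>0 ⇒ λ=+0.890761
r₁ = λ·B[:,0] = (+0.98393,+0.08803,+0.15532); r₂ = λ·B[:,1] = (-0.01478,+0.90717,-0.42050)
r₃ = r₁×r₂ = (-0.17792,+0.41145,+0.89390); SVD([r₁ r₂ r₃]) → R = UVᵀ:
  R  [+0.98393 -0.01478 -0.17792]
  R  [+0.08803 +0.90717 +0.41145]
  R  [+0.15532 -0.42050 +0.89390]
t = (-0.13199, -0.02624, +0.89076) m
tr R = 2.785004; θ = arccos((tr R − 1)/2) = 0.467934 rad = 26.811°
axis k = ((R−Rᵀ)₃₂, (R−Rᵀ)₁₃, (R−Rᵀ)₂₁) / (2 sinθ) = (-0.922252, -0.369411, +0.113964)
rvec = θ·k = (-0.431553, -0.172860, +0.053327)

rvec=(-0.4316, -0.1729, 0.0533) tvec=(-0.1320, -0.0262, 0.8908)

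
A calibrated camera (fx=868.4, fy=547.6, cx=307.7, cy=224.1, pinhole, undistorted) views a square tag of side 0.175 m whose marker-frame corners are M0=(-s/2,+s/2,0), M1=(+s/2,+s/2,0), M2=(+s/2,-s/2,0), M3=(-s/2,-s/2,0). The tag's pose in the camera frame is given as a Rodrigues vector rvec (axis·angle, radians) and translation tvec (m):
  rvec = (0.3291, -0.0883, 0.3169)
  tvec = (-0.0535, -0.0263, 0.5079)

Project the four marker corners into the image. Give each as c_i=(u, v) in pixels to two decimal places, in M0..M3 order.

Intrinsics K: fx=868.4, fy=547.6, cx=307.7, cy=224.1
Marker side s = 0.175 m; corners in marker frame (Z=0):
  M0 = (-0.0875, +0.0875, 0)
  M1 = (+0.0875, +0.0875, 0)
  M2 = (+0.0875, -0.0875, 0)
  M3 = (-0.0875, -0.0875, 0)
rvec = (0.3291, -0.0883, 0.3169), |rvec| = θ = 0.46533 rad = 26.661°
Rodrigues: sinθ=0.44872, 1−cosθ=0.10633; R = I + sinθ·[k]× + (1−cosθ)·[k]×²:
    [+0.94686 -0.31986 -0.03394]
    [+0.29132 +0.89750 -0.33109]
    [+0.13636 +0.30361 +0.94299]
t = (-0.0535, -0.0263, 0.5079) m
M0: Pc = R·M0+t = (-0.16434, +0.02674, +0.52253); u = 868.4·(-0.16434)/0.52253 + 307.7 = 34.5875, v = 547.6·(+0.02674)/0.52253 + 224.1 = 252.1240
M1: Pc = R·M1+t = (+0.00136, +0.07772, +0.54640); u = 868.4·(+0.00136)/0.54640 + 307.7 = 309.8657, v = 547.6·(+0.07772)/0.54640 + 224.1 = 301.9929
M2: Pc = R·M2+t = (+0.05734, -0.07934, +0.49327); u = 868.4·(+0.05734)/0.49327 + 307.7 = 408.6434, v = 547.6·(-0.07934)/0.49327 + 224.1 = 136.0191
M3: Pc = R·M3+t = (-0.10836, -0.13032, +0.46940); u = 868.4·(-0.10836)/0.46940 + 307.7 = 107.2279, v = 547.6·(-0.13032)/0.46940 + 224.1 = 72.0680

c0=(34.59, 252.12) c1=(309.87, 301.99) c2=(408.64, 136.02) c3=(107.23, 72.07)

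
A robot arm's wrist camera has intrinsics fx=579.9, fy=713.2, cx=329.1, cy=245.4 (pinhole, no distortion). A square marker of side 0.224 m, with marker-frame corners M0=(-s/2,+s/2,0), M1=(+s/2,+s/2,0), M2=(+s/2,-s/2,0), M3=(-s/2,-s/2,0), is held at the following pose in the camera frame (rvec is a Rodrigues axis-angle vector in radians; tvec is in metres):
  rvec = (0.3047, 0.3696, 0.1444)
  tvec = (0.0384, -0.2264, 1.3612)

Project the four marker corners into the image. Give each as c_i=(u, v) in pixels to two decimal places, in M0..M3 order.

Intrinsics K: fx=579.9, fy=713.2, cx=329.1, cy=245.4
Marker side s = 0.224 m; corners in marker frame (Z=0):
  M0 = (-0.1120, +0.1120, 0)
  M1 = (+0.1120, +0.1120, 0)
  M2 = (+0.1120, -0.1120, 0)
  M3 = (-0.1120, -0.1120, 0)
rvec = (0.3047, 0.3696, 0.1444), |rvec| = θ = 0.50030 rad = 28.665°
Rodrigues: sinθ=0.47969, 1−cosθ=0.12256; R = I + sinθ·[k]× + (1−cosθ)·[k]×²:
    [+0.92290 -0.08331 +0.37592]
    [+0.19359 +0.94433 -0.26601]
    [-0.33283 +0.31828 +0.88765]
t = (0.0384, -0.2264, 1.3612) m
M0: Pc = R·M0+t = (-0.07430, -0.14232, +1.43412); u = 579.9·(-0.07430)/1.43412 + 329.1 = 299.0581, v = 713.2·(-0.14232)/1.43412 + 245.4 = 174.6244
M1: Pc = R·M1+t = (+0.13243, -0.09895, +1.35957); u = 579.9·(+0.13243)/1.35957 + 329.1 = 385.5875, v = 713.2·(-0.09895)/1.35957 + 245.4 = 193.4918
M2: Pc = R·M2+t = (+0.15110, -0.31048, +1.28828); u = 579.9·(+0.15110)/1.28828 + 329.1 = 397.1135, v = 713.2·(-0.31048)/1.28828 + 245.4 = 73.5145
M3: Pc = R·M3+t = (-0.05563, -0.35385, +1.36283); u = 579.9·(-0.05563)/1.36283 + 329.1 = 305.4269, v = 713.2·(-0.35385)/1.36283 + 245.4 = 60.2235

c0=(299.06, 174.62) c1=(385.59, 193.49) c2=(397.11, 73.51) c3=(305.43, 60.22)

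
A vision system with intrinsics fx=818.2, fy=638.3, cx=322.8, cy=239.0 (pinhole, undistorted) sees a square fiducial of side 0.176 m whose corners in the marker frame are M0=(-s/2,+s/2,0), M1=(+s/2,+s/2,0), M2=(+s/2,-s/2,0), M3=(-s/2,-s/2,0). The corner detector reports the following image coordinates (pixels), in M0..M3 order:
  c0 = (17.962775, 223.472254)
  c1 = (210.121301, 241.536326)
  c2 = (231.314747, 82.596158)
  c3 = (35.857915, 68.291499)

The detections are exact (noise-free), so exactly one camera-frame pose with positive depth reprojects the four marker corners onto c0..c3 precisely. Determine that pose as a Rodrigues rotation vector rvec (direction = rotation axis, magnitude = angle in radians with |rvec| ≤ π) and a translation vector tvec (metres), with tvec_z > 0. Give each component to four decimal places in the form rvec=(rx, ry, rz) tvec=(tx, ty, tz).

rvec=(0.0529, 0.1068, 0.1146) tvec=(-0.1751, -0.0948, 0.7153)

Intrinsics K: fx=818.2, fy=638.3, cx=322.8, cy=239.0
Marker side s = 0.176 m; corners in marker frame (Z=0):
  M0 = (-0.0880, +0.0880, 0)
  M1 = (+0.0880, +0.0880, 0)
  M2 = (+0.0880, -0.0880, 0)
  M3 = (-0.0880, -0.0880, 0)
Detected image corners:
  c0 = (17.962775, 223.472254) px
  c1 = (210.121301, 241.536326) px
  c2 = (231.314747, 82.596158) px
  c3 = (35.857915, 68.291499) px
Planar DLT: solve 8×8 A·h = b for H (H[2,2]=1):
  H  [+1083.22566 -100.75945 +122.51164]
  H  [+69.79020 +904.89872 +154.43874]
  H  [-0.14446 +0.08213 +1.00000]
B = K⁻¹H; ‖b₁‖=1.398029, ‖b₂‖=1.398029; λ = 2/(‖b₁‖+‖b₂‖) = 0.715293, sign → tz>0 ⇒ λ=+0.715293
r₁ = λ·B[:,0] = (+0.98775,+0.11690,-0.10333); r₂ = λ·B[:,1] = (-0.11126,+0.99205,+0.05875)
r₃ = r₁×r₂ = (+0.10938,-0.04653,+0.99291); SVD([r₁ r₂ r₃]) → R = UVᵀ:
  R  [+0.98775 -0.11126 +0.10938]
  R  [+0.11690 +0.99205 -0.04653]
  R  [-0.10333 +0.05875 +0.99291]
t = (-0.17510, -0.09476, +0.71529) m
tr R = 2.972717; θ = arccos((tr R − 1)/2) = 0.165364 rad = 9.475°
axis k = ((R−Rᵀ)₃₂, (R−Rᵀ)₁₃, (R−Rᵀ)₂₁) / (2 sinθ) = (+0.319764, +0.646107, +0.693034)
rvec = θ·k = (+0.052878, +0.106843, +0.114603)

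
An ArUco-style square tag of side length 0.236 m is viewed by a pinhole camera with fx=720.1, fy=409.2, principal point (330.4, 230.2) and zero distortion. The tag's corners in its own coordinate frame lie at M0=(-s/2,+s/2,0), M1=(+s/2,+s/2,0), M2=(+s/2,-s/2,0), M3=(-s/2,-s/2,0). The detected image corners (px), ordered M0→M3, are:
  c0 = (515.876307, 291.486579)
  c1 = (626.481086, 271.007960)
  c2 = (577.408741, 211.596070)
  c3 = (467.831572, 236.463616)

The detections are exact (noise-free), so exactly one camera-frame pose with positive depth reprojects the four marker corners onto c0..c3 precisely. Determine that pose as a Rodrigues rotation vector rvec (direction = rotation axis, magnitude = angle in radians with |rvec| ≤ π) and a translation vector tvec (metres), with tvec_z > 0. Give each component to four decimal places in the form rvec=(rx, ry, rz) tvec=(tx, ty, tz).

rvec=(0.2327, 0.4045, -0.4444) tvec=(0.4394, 0.0832, 1.4726)

Intrinsics K: fx=720.1, fy=409.2, cx=330.4, cy=230.2
Marker side s = 0.236 m; corners in marker frame (Z=0):
  M0 = (-0.1180, +0.1180, 0)
  M1 = (+0.1180, +0.1180, 0)
  M2 = (+0.1180, -0.1180, 0)
  M3 = (-0.1180, -0.1180, 0)
Detected image corners:
  c0 = (515.876307, 291.486579) px
  c1 = (626.481086, 271.007960) px
  c2 = (577.408741, 211.596070) px
  c3 = (467.831572, 236.463616) px
Planar DLT: solve 8×8 A·h = b for H (H[2,2]=1):
  H  [+307.90344 +254.00882 +545.26887]
  H  [-169.24320 +264.45293 +253.32481]
  H  [-0.29001 +0.08837 +1.00000]
B = K⁻¹H; ‖b₁‖=0.679085, ‖b₂‖=0.679085; λ = 2/(‖b₁‖+‖b₂‖) = 1.472570, sign → tz>0 ⇒ λ=+1.472570
r₁ = λ·B[:,0] = (+0.82559,-0.36880,-0.42706); r₂ = λ·B[:,1] = (+0.45973,+0.87847,+0.13012)
r₃ = r₁×r₂ = (+0.32717,-0.30376,+0.89481); SVD([r₁ r₂ r₃]) → R = UVᵀ:
  R  [+0.82559 +0.45973 +0.32717]
  R  [-0.36880 +0.87847 -0.30376]
  R  [-0.42706 +0.13012 +0.89481]
t = (+0.43940, +0.08322, +1.47257) m
tr R = 2.598878; θ = arccos((tr R − 1)/2) = 0.644436 rad = 36.923°
axis k = ((R−Rᵀ)₃₂, (R−Rᵀ)₁₃, (R−Rᵀ)₂₁) / (2 sinθ) = (+0.361122, +0.627745, -0.689585)
rvec = θ·k = (+0.232720, +0.404541, -0.444393)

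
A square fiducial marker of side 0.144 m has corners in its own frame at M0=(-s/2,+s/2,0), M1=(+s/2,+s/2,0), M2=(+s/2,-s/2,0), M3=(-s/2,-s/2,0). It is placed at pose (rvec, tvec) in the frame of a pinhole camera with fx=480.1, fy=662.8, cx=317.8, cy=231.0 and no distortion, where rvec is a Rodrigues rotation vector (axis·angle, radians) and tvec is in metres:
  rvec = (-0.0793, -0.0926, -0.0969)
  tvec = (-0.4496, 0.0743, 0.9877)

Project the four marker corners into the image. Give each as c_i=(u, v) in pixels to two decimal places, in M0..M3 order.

Intrinsics K: fx=480.1, fy=662.8, cx=317.8, cy=231.0
Marker side s = 0.144 m; corners in marker frame (Z=0):
  M0 = (-0.0720, +0.0720, 0)
  M1 = (+0.0720, +0.0720, 0)
  M2 = (+0.0720, -0.0720, 0)
  M3 = (-0.0720, -0.0720, 0)
rvec = (-0.0793, -0.0926, -0.0969), |rvec| = θ = 0.15573 rad = 8.923°
Rodrigues: sinθ=0.15510, 1−cosθ=0.01210; R = I + sinθ·[k]× + (1−cosθ)·[k]×²:
    [+0.99104 +0.10017 -0.08839]
    [-0.09284 +0.99218 +0.08346]
    [+0.09606 -0.07450 +0.99258]
t = (-0.4496, 0.0743, 0.9877) m
M0: Pc = R·M0+t = (-0.51374, +0.15242, +0.97542); u = 480.1·(-0.51374)/0.97542 + 317.8 = 64.9369, v = 662.8·(+0.15242)/0.97542 + 231.0 = 334.5708
M1: Pc = R·M1+t = (-0.37103, +0.13905, +0.98925); u = 480.1·(-0.37103)/0.98925 + 317.8 = 137.7317, v = 662.8·(+0.13905)/0.98925 + 231.0 = 324.1649
M2: Pc = R·M2+t = (-0.38546, -0.00382, +0.99998); u = 480.1·(-0.38546)/0.99998 + 317.8 = 132.7381, v = 662.8·(-0.00382)/0.99998 + 231.0 = 228.4670
M3: Pc = R·M3+t = (-0.52817, +0.00955, +0.98615); u = 480.1·(-0.52817)/0.98615 + 317.8 = 60.6651, v = 662.8·(+0.00955)/0.98615 + 231.0 = 237.4174

c0=(64.94, 334.57) c1=(137.73, 324.16) c2=(132.74, 228.47) c3=(60.67, 237.42)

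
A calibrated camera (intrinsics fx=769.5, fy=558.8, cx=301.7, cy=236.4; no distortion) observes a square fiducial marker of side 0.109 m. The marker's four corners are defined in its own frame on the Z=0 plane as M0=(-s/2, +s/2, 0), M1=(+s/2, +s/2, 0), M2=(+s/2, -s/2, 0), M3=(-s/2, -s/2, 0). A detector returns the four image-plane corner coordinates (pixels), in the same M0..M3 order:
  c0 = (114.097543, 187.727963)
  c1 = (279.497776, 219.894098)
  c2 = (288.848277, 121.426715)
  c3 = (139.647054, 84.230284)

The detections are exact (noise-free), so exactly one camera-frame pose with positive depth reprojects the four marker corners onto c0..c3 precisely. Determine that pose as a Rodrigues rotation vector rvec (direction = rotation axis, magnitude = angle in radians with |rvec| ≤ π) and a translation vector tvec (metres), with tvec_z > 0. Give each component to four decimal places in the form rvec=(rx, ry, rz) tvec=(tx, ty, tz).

Intrinsics K: fx=769.5, fy=558.8, cx=301.7, cy=236.4
Marker side s = 0.109 m; corners in marker frame (Z=0):
  M0 = (-0.0545, +0.0545, 0)
  M1 = (+0.0545, +0.0545, 0)
  M2 = (+0.0545, -0.0545, 0)
  M3 = (-0.0545, -0.0545, 0)
Detected image corners:
  c0 = (114.097543, 187.727963) px
  c1 = (279.497776, 219.894098) px
  c2 = (288.848277, 121.426715) px
  c3 = (139.647054, 84.230284) px
Planar DLT: solve 8×8 A·h = b for H (H[2,2]=1):
  H  [+1594.35509 -334.05371 +209.15904]
  H  [+434.67885 +793.44879 +151.66119]
  H  [+0.75280 -0.86127 +1.00000]
B = K⁻¹H; ‖b₁‖=1.983614, ‖b₂‖=1.983614; λ = 2/(‖b₁‖+‖b₂‖) = 0.504130, sign → tz>0 ⇒ λ=+0.504130
r₁ = λ·B[:,0] = (+0.89573,+0.23160,+0.37951); r₂ = λ·B[:,1] = (-0.04862,+0.89951,-0.43419)
r₃ = r₁×r₂ = (-0.44193,+0.37047,+0.81698); SVD([r₁ r₂ r₃]) → R = UVᵀ:
  R  [+0.89573 -0.04862 -0.44193]
  R  [+0.23160 +0.89951 +0.37047]
  R  [+0.37951 -0.43419 +0.81698]
t = (-0.06063, -0.07645, +0.50413) m
tr R = 2.612215; θ = arccos((tr R − 1)/2) = 0.633252 rad = 36.283°
axis k = ((R−Rᵀ)₃₂, (R−Rᵀ)₁₃, (R−Rᵀ)₂₁) / (2 sinθ) = (-0.679878, -0.694053, +0.236763)
rvec = θ·k = (-0.430534, -0.439510, +0.149931)

rvec=(-0.4305, -0.4395, 0.1499) tvec=(-0.0606, -0.0764, 0.5041)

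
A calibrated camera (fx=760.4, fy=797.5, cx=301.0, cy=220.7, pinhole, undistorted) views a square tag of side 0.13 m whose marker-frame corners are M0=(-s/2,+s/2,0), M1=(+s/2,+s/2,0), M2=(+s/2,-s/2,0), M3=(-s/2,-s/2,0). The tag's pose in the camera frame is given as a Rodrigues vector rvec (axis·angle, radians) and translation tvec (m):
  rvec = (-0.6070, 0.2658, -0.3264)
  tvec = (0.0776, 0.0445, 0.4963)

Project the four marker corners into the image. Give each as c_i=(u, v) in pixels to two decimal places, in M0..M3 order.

Intrinsics K: fx=760.4, fy=797.5, cx=301.0, cy=220.7
Marker side s = 0.13 m; corners in marker frame (Z=0):
  M0 = (-0.0650, +0.0650, 0)
  M1 = (+0.0650, +0.0650, 0)
  M2 = (+0.0650, -0.0650, 0)
  M3 = (-0.0650, -0.0650, 0)
rvec = (-0.6070, 0.2658, -0.3264), |rvec| = θ = 0.73867 rad = 42.323°
Rodrigues: sinθ=0.67331, 1−cosθ=0.26064; R = I + sinθ·[k]× + (1−cosθ)·[k]×²:
    [+0.91536 +0.22045 +0.33692]
    [-0.37459 +0.77311 +0.51184]
    [-0.14764 -0.59473 +0.79025]
t = (0.0776, 0.0445, 0.4963) m
M0: Pc = R·M0+t = (+0.03243, +0.11910, +0.46724); u = 760.4·(+0.03243)/0.46724 + 301.0 = 353.7786, v = 797.5·(+0.11910)/0.46724 + 220.7 = 423.9844
M1: Pc = R·M1+t = (+0.15143, +0.07040, +0.44805); u = 760.4·(+0.15143)/0.44805 + 301.0 = 557.9951, v = 797.5·(+0.07040)/0.44805 + 220.7 = 346.0160
M2: Pc = R·M2+t = (+0.12277, -0.03010, +0.52536); u = 760.4·(+0.12277)/0.52536 + 301.0 = 478.6948, v = 797.5·(-0.03010)/0.52536 + 220.7 = 175.0077
M3: Pc = R·M3+t = (+0.00377, +0.01860, +0.54455); u = 760.4·(+0.00377)/0.54455 + 301.0 = 306.2675, v = 797.5·(+0.01860)/0.54455 + 220.7 = 247.9336

c0=(353.78, 423.98) c1=(558.00, 346.02) c2=(478.69, 175.01) c3=(306.27, 247.93)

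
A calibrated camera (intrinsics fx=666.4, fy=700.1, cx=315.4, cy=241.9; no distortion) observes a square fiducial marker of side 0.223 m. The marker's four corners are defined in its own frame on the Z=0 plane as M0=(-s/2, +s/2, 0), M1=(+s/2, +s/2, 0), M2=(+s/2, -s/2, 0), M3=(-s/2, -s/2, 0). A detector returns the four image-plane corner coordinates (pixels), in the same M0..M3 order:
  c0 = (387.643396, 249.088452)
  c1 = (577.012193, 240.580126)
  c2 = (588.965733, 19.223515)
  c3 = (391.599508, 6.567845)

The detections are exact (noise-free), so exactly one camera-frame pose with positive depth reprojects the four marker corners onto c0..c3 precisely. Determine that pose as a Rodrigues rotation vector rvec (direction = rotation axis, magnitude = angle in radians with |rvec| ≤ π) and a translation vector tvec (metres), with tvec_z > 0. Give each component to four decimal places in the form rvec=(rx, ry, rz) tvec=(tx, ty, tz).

rvec=(0.1379, -0.2842, -0.0178) tvec=(0.1796, -0.1077, 0.6831)

Intrinsics K: fx=666.4, fy=700.1, cx=315.4, cy=241.9
Marker side s = 0.223 m; corners in marker frame (Z=0):
  M0 = (-0.1115, +0.1115, 0)
  M1 = (+0.1115, +0.1115, 0)
  M2 = (+0.1115, -0.1115, 0)
  M3 = (-0.1115, -0.1115, 0)
Detected image corners:
  c0 = (387.643396, 249.088452) px
  c1 = (577.012193, 240.580126) px
  c2 = (588.965733, 19.223515) px
  c3 = (391.599508, 6.567845) px
Planar DLT: solve 8×8 A·h = b for H (H[2,2]=1):
  H  [+1064.82415 +61.85615 +490.60715]
  H  [+60.72565 +1063.98759 +131.52695]
  H  [+0.40738 +0.20222 +1.00000]
B = K⁻¹H; ‖b₁‖=1.463930, ‖b₂‖=1.463930; λ = 2/(‖b₁‖+‖b₂‖) = 0.683093, sign → tz>0 ⇒ λ=+0.683093
r₁ = λ·B[:,0] = (+0.95979,-0.03690,+0.27828); r₂ = λ·B[:,1] = (-0.00197,+0.99041,+0.13814)
r₃ = r₁×r₂ = (-0.28071,-0.13313,+0.95052); SVD([r₁ r₂ r₃]) → R = UVᵀ:
  R  [+0.95979 -0.00197 -0.28071]
  R  [-0.03690 +0.99041 -0.13313]
  R  [+0.27828 +0.13814 +0.95052]
t = (+0.17960, -0.10769, +0.68309) m
tr R = 2.900719; θ = arccos((tr R − 1)/2) = 0.316407 rad = 18.129°
axis k = ((R−Rᵀ)₃₂, (R−Rᵀ)₁₃, (R−Rᵀ)₂₁) / (2 sinθ) = (+0.435910, -0.898239, -0.056124)
rvec = θ·k = (+0.137925, -0.284209, -0.017758)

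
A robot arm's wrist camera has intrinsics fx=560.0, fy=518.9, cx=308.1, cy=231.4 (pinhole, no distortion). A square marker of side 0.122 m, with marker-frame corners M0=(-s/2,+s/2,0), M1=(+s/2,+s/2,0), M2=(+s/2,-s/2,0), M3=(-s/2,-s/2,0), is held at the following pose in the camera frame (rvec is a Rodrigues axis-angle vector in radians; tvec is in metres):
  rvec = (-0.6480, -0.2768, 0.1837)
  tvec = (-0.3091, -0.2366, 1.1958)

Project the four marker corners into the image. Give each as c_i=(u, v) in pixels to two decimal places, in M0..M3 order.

c0=(126.41, 138.91) c1=(185.43, 154.52) c2=(197.34, 119.36) c3=(142.19, 104.02)

Intrinsics K: fx=560.0, fy=518.9, cx=308.1, cy=231.4
Marker side s = 0.122 m; corners in marker frame (Z=0):
  M0 = (-0.0610, +0.0610, 0)
  M1 = (+0.0610, +0.0610, 0)
  M2 = (+0.0610, -0.0610, 0)
  M3 = (-0.0610, -0.0610, 0)
rvec = (-0.6480, -0.2768, 0.1837), |rvec| = θ = 0.72819 rad = 41.722°
Rodrigues: sinθ=0.66552, 1−cosθ=0.25362; R = I + sinθ·[k]× + (1−cosθ)·[k]×²:
    [+0.94721 -0.08210 -0.30991]
    [+0.25368 +0.78302 +0.56791]
    [+0.19604 -0.61655 +0.76252]
t = (-0.3091, -0.2366, 1.1958) m
M0: Pc = R·M0+t = (-0.37189, -0.20431, +1.14623); u = 560.0·(-0.37189)/1.14623 + 308.1 = 126.4113, v = 518.9·(-0.20431)/1.14623 + 231.4 = 138.9087
M1: Pc = R·M1+t = (-0.25633, -0.17336, +1.17015); u = 560.0·(-0.25633)/1.17015 + 308.1 = 185.4287, v = 518.9·(-0.17336)/1.17015 + 231.4 = 154.5234
M2: Pc = R·M2+t = (-0.24631, -0.26889, +1.24537); u = 560.0·(-0.24631)/1.24537 + 308.1 = 197.3419, v = 518.9·(-0.26889)/1.24537 + 231.4 = 119.3633
M3: Pc = R·M3+t = (-0.36187, -0.29984, +1.22145); u = 560.0·(-0.36187)/1.22145 + 308.1 = 142.1922, v = 518.9·(-0.29984)/1.22145 + 231.4 = 104.0217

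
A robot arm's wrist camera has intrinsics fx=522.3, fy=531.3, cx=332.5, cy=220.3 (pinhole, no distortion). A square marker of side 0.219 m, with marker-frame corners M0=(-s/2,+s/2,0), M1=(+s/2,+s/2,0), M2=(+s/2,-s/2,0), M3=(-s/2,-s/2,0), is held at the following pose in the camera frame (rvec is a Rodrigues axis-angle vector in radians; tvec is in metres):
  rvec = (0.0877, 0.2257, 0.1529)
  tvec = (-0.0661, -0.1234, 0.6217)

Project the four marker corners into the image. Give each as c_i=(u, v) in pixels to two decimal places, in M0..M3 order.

c0=(183.77, 193.46) c1=(353.00, 222.04) c2=(381.28, 26.85) c3=(203.89, 11.80)

Intrinsics K: fx=522.3, fy=531.3, cx=332.5, cy=220.3
Marker side s = 0.219 m; corners in marker frame (Z=0):
  M0 = (-0.1095, +0.1095, 0)
  M1 = (+0.1095, +0.1095, 0)
  M2 = (+0.1095, -0.1095, 0)
  M3 = (-0.1095, -0.1095, 0)
rvec = (0.0877, 0.2257, 0.1529), |rvec| = θ = 0.28637 rad = 16.408°
Rodrigues: sinθ=0.28248, 1−cosθ=0.04073; R = I + sinθ·[k]× + (1−cosθ)·[k]×²:
    [+0.96309 -0.14099 +0.22929]
    [+0.16065 +0.98457 -0.06937]
    [-0.21597 +0.10364 +0.97088]
t = (-0.0661, -0.1234, 0.6217) m
M0: Pc = R·M0+t = (-0.18700, -0.03318, +0.65670); u = 522.3·(-0.18700)/0.65670 + 332.5 = 183.7731, v = 531.3·(-0.03318)/0.65670 + 220.3 = 193.4554
M1: Pc = R·M1+t = (+0.02392, +0.00200, +0.60940); u = 522.3·(+0.02392)/0.60940 + 332.5 = 353.0016, v = 531.3·(+0.00200)/0.60940 + 220.3 = 222.0450
M2: Pc = R·M2+t = (+0.05480, -0.21362, +0.58670); u = 522.3·(+0.05480)/0.58670 + 332.5 = 381.2820, v = 531.3·(-0.21362)/0.58670 + 220.3 = 26.8526
M3: Pc = R·M3+t = (-0.15612, -0.24880, +0.63400); u = 522.3·(-0.15612)/0.63400 + 332.5 = 203.8852, v = 531.3·(-0.24880)/0.63400 + 220.3 = 11.8011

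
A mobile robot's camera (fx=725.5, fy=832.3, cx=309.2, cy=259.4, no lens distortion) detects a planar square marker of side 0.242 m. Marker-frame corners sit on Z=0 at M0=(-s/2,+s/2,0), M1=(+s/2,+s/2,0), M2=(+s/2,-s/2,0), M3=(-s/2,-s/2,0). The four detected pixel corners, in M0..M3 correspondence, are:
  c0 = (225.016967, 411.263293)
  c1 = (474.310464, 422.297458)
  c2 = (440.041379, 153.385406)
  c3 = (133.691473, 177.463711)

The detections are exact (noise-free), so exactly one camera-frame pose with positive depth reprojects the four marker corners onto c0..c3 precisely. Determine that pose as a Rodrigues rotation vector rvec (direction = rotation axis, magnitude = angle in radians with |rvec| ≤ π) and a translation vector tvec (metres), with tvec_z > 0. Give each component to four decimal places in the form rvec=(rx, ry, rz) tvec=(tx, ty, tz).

rvec=(0.6734, 0.3184, -0.1415) tvec=(0.0029, 0.0340, 0.6054)

Intrinsics K: fx=725.5, fy=832.3, cx=309.2, cy=259.4
Marker side s = 0.242 m; corners in marker frame (Z=0):
  M0 = (-0.1210, +0.1210, 0)
  M1 = (+0.1210, +0.1210, 0)
  M2 = (+0.1210, -0.1210, 0)
  M3 = (-0.1210, -0.1210, 0)
Detected image corners:
  c0 = (225.016967, 411.263293) px
  c1 = (474.310464, 422.297458) px
  c2 = (440.041379, 153.385406) px
  c3 = (133.691473, 177.463711) px
Planar DLT: solve 8×8 A·h = b for H (H[2,2]=1):
  H  [+958.46177 +577.16765 +312.68542]
  H  [-179.08975 +1317.17595 +306.12288]
  H  [-0.55198 +0.97341 +1.00000]
B = K⁻¹H; ‖b₁‖=1.651904, ‖b₂‖=1.651904; λ = 2/(‖b₁‖+‖b₂‖) = 0.605362, sign → tz>0 ⇒ λ=+0.605362
r₁ = λ·B[:,0] = (+0.94216,-0.02612,-0.33415); r₂ = λ·B[:,1] = (+0.23046,+0.77438,+0.58926)
r₃ = r₁×r₂ = (+0.24337,-0.63219,+0.73560); SVD([r₁ r₂ r₃]) → R = UVᵀ:
  R  [+0.94216 +0.23046 +0.24337]
  R  [-0.02612 +0.77438 -0.63219]
  R  [-0.33415 +0.58926 +0.73560]
t = (+0.00291, +0.03398, +0.60536) m
tr R = 2.452138; θ = arccos((tr R − 1)/2) = 0.758208 rad = 43.442°
axis k = ((R−Rᵀ)₃₂, (R−Rᵀ)₁₃, (R−Rᵀ)₂₁) / (2 sinθ) = (+0.888169, +0.419939, -0.186564)
rvec = θ·k = (+0.673417, +0.318402, -0.141454)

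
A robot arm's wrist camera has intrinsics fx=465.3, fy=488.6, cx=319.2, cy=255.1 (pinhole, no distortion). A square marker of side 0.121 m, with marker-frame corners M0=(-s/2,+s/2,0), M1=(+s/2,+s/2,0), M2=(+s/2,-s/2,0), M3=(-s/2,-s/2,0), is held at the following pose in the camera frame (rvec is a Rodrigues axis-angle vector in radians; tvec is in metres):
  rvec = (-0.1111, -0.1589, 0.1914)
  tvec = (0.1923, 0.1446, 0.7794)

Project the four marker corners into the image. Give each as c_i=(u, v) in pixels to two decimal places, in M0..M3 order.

Intrinsics K: fx=465.3, fy=488.6, cx=319.2, cy=255.1
Marker side s = 0.121 m; corners in marker frame (Z=0):
  M0 = (-0.0605, +0.0605, 0)
  M1 = (+0.0605, +0.0605, 0)
  M2 = (+0.0605, -0.0605, 0)
  M3 = (-0.0605, -0.0605, 0)
rvec = (-0.1111, -0.1589, 0.1914), |rvec| = θ = 0.27245 rad = 15.610°
Rodrigues: sinθ=0.26909, 1−cosθ=0.03688; R = I + sinθ·[k]× + (1−cosθ)·[k]×²:
    [+0.96925 -0.18027 -0.16751]
    [+0.19781 +0.97566 +0.09462]
    [+0.14637 -0.12484 +0.98132]
t = (0.1923, 0.1446, 0.7794) m
M0: Pc = R·M0+t = (+0.12275, +0.19166, +0.76299); u = 465.3·(+0.12275)/0.76299 + 319.2 = 394.0600, v = 488.6·(+0.19166)/0.76299 + 255.1 = 377.8341
M1: Pc = R·M1+t = (+0.24003, +0.21560, +0.78070); u = 465.3·(+0.24003)/0.78070 + 319.2 = 462.2602, v = 488.6·(+0.21560)/0.78070 + 255.1 = 390.0296
M2: Pc = R·M2+t = (+0.26185, +0.09754, +0.79581); u = 465.3·(+0.26185)/0.79581 + 319.2 = 472.2982, v = 488.6·(+0.09754)/0.79581 + 255.1 = 314.9864
M3: Pc = R·M3+t = (+0.14457, +0.07360, +0.77810); u = 465.3·(+0.14457)/0.77810 + 319.2 = 405.6505, v = 488.6·(+0.07360)/0.77810 + 255.1 = 301.3195

c0=(394.06, 377.83) c1=(462.26, 390.03) c2=(472.30, 314.99) c3=(405.65, 301.32)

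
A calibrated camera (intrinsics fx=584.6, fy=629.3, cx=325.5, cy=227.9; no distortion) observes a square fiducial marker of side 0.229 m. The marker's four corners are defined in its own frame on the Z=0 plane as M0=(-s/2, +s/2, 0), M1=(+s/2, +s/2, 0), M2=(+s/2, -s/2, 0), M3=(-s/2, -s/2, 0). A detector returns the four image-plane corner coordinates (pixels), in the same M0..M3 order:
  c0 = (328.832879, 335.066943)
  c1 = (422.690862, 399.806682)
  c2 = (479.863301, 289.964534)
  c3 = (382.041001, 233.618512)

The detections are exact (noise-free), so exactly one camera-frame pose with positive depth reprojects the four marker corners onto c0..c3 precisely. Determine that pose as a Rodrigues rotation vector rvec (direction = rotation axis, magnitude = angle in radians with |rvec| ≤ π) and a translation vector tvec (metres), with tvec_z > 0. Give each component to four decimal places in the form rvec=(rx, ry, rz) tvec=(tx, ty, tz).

Intrinsics K: fx=584.6, fy=629.3, cx=325.5, cy=227.9
Marker side s = 0.229 m; corners in marker frame (Z=0):
  M0 = (-0.1145, +0.1145, 0)
  M1 = (+0.1145, +0.1145, 0)
  M2 = (+0.1145, -0.1145, 0)
  M3 = (-0.1145, -0.1145, 0)
Detected image corners:
  c0 = (328.832879, 335.066943) px
  c1 = (422.690862, 399.806682) px
  c2 = (479.863301, 289.964534) px
  c3 = (382.041001, 233.618512) px
Planar DLT: solve 8×8 A·h = b for H (H[2,2]=1):
  H  [+281.91600 -246.48261 +401.54419]
  H  [+157.79155 +456.08858 +313.35307]
  H  [-0.33869 -0.01441 +1.00000]
B = K⁻¹H; ‖b₁‖=0.839129, ‖b₂‖=0.839129; λ = 2/(‖b₁‖+‖b₂‖) = 1.191712, sign → tz>0 ⇒ λ=+1.191712
r₁ = λ·B[:,0] = (+0.79942,+0.44498,-0.40362); r₂ = λ·B[:,1] = (-0.49289,+0.86992,-0.01717)
r₃ = r₁×r₂ = (+0.34348,+0.21267,+0.91476); SVD([r₁ r₂ r₃]) → R = UVᵀ:
  R  [+0.79942 -0.49289 +0.34348]
  R  [+0.44498 +0.86992 +0.21267]
  R  [-0.40362 -0.01717 +0.91476]
t = (+0.15502, +0.16182, +1.19171) m
tr R = 2.584106; θ = arccos((tr R − 1)/2) = 0.656632 rad = 37.622°
axis k = ((R−Rᵀ)₃₂, (R−Rᵀ)₁₃, (R−Rᵀ)₂₁) / (2 sinθ) = (-0.188259, +0.611926, +0.768183)
rvec = θ·k = (-0.123617, +0.401810, +0.504413)

rvec=(-0.1236, 0.4018, 0.5044) tvec=(0.1550, 0.1618, 1.1917)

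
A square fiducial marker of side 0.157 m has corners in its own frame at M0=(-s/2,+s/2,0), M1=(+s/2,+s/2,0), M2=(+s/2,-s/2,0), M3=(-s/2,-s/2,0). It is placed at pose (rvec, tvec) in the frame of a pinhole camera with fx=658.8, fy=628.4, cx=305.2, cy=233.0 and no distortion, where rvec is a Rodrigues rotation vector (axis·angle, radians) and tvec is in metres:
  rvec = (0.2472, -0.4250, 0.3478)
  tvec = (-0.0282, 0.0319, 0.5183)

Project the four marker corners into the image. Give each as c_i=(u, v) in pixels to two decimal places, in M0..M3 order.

c0=(139.40, 336.56) c1=(315.84, 372.05) c2=(388.72, 212.08) c3=(213.54, 151.15)

Intrinsics K: fx=658.8, fy=628.4, cx=305.2, cy=233.0
Marker side s = 0.157 m; corners in marker frame (Z=0):
  M0 = (-0.0785, +0.0785, 0)
  M1 = (+0.0785, +0.0785, 0)
  M2 = (+0.0785, -0.0785, 0)
  M3 = (-0.0785, -0.0785, 0)
rvec = (0.2472, -0.4250, 0.3478), |rvec| = θ = 0.60224 rad = 34.506°
Rodrigues: sinθ=0.56649, 1−cosθ=0.17593; R = I + sinθ·[k]× + (1−cosθ)·[k]×²:
    [+0.85371 -0.37811 -0.35807]
    [+0.27619 +0.91168 -0.30423]
    [+0.44148 +0.16083 +0.88274]
t = (-0.0282, 0.0319, 0.5183) m
M0: Pc = R·M0+t = (-0.12490, +0.08179, +0.49627); u = 658.8·(-0.12490)/0.49627 + 305.2 = 139.3970, v = 628.4·(+0.08179)/0.49627 + 233.0 = 336.5614
M1: Pc = R·M1+t = (+0.00913, +0.12515, +0.56558); u = 658.8·(+0.00913)/0.56558 + 305.2 = 315.8395, v = 628.4·(+0.12515)/0.56558 + 233.0 = 372.0484
M2: Pc = R·M2+t = (+0.06850, -0.01799, +0.54033); u = 658.8·(+0.06850)/0.54033 + 305.2 = 388.7165, v = 628.4·(-0.01799)/0.54033 + 233.0 = 212.0825
M3: Pc = R·M3+t = (-0.06553, -0.06135, +0.47102); u = 658.8·(-0.06553)/0.47102 + 305.2 = 213.5396, v = 628.4·(-0.06135)/0.47102 + 233.0 = 151.1538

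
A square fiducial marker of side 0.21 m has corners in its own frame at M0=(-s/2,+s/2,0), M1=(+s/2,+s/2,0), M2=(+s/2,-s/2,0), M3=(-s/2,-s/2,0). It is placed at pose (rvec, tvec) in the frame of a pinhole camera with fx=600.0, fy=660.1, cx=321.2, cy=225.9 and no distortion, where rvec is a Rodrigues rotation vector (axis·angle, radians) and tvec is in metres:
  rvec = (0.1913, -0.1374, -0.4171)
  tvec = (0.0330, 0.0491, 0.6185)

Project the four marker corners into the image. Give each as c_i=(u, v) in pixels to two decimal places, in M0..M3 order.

c0=(300.96, 421.26) c1=(476.93, 327.13) c2=(407.62, 129.45) c3=(215.97, 224.14)

Intrinsics K: fx=600.0, fy=660.1, cx=321.2, cy=225.9
Marker side s = 0.21 m; corners in marker frame (Z=0):
  M0 = (-0.1050, +0.1050, 0)
  M1 = (+0.1050, +0.1050, 0)
  M2 = (+0.1050, -0.1050, 0)
  M3 = (-0.1050, -0.1050, 0)
rvec = (0.1913, -0.1374, -0.4171), |rvec| = θ = 0.47901 rad = 27.445°
Rodrigues: sinθ=0.46090, 1−cosθ=0.11255; R = I + sinθ·[k]× + (1−cosθ)·[k]×²:
    [+0.90540 +0.38844 -0.17134]
    [-0.41422 +0.89671 -0.15596]
    [+0.09307 +0.21218 +0.97279]
t = (0.0330, 0.0491, 0.6185) m
M0: Pc = R·M0+t = (-0.02128, +0.18675, +0.63101); u = 600.0·(-0.02128)/0.63101 + 321.2 = 300.9644, v = 660.1·(+0.18675)/0.63101 + 225.9 = 421.2588
M1: Pc = R·M1+t = (+0.16885, +0.09976, +0.65055); u = 600.0·(+0.16885)/0.65055 + 321.2 = 476.9328, v = 660.1·(+0.09976)/0.65055 + 225.9 = 327.1257
M2: Pc = R·M2+t = (+0.08728, -0.08855, +0.60599); u = 600.0·(+0.08728)/0.60599 + 321.2 = 407.6182, v = 660.1·(-0.08855)/0.60599 + 225.9 = 129.4453
M3: Pc = R·M3+t = (-0.10285, -0.00156, +0.58645); u = 600.0·(-0.10285)/0.58645 + 321.2 = 215.9699, v = 660.1·(-0.00156)/0.58645 + 225.9 = 224.1426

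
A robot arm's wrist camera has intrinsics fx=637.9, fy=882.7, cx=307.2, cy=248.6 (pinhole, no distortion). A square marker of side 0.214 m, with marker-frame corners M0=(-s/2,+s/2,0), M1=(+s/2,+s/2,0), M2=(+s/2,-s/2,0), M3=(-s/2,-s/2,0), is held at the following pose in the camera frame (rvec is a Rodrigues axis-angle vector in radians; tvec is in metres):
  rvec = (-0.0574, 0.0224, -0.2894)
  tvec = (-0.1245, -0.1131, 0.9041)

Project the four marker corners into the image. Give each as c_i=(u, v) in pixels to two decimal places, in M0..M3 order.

c0=(167.74, 268.10) c1=(313.23, 207.92) c2=(270.41, 9.66) c3=(127.11, 69.64)

Intrinsics K: fx=637.9, fy=882.7, cx=307.2, cy=248.6
Marker side s = 0.214 m; corners in marker frame (Z=0):
  M0 = (-0.1070, +0.1070, 0)
  M1 = (+0.1070, +0.1070, 0)
  M2 = (+0.1070, -0.1070, 0)
  M3 = (-0.1070, -0.1070, 0)
rvec = (-0.0574, 0.0224, -0.2894), |rvec| = θ = 0.29589 rad = 16.953°
Rodrigues: sinθ=0.29159, 1−cosθ=0.04346; R = I + sinθ·[k]× + (1−cosθ)·[k]×²:
    [+0.95818 +0.28456 +0.03032]
    [-0.28583 +0.95679 +0.05335]
    [-0.01383 -0.05978 +0.99812]
t = (-0.1245, -0.1131, 0.9041) m
M0: Pc = R·M0+t = (-0.19658, +0.01986, +0.89918); u = 637.9·(-0.19658)/0.89918 + 307.2 = 167.7436, v = 882.7·(+0.01986)/0.89918 + 248.6 = 268.0970
M1: Pc = R·M1+t = (+0.00847, -0.04131, +0.89622); u = 637.9·(+0.00847)/0.89622 + 307.2 = 313.2307, v = 882.7·(-0.04131)/0.89622 + 248.6 = 207.9159
M2: Pc = R·M2+t = (-0.05242, -0.24606, +0.90902); u = 637.9·(-0.05242)/0.90902 + 307.2 = 270.4127, v = 882.7·(-0.24606)/0.90902 + 248.6 = 9.6627
M3: Pc = R·M3+t = (-0.25747, -0.18489, +0.91198); u = 637.9·(-0.25747)/0.91198 + 307.2 = 127.1055, v = 882.7·(-0.18489)/0.91198 + 248.6 = 69.6429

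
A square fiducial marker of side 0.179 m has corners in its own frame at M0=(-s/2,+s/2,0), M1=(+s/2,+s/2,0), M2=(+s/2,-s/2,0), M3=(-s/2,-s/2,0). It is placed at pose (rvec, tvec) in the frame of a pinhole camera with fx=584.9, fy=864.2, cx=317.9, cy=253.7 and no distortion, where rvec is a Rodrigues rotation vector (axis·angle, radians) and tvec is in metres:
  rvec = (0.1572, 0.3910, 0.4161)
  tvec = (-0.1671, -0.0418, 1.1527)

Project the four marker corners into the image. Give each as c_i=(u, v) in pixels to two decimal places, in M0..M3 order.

c0=(184.28, 254.65) c1=(254.34, 311.83) c2=(286.41, 187.11) c3=(212.24, 134.40)

Intrinsics K: fx=584.9, fy=864.2, cx=317.9, cy=253.7
Marker side s = 0.179 m; corners in marker frame (Z=0):
  M0 = (-0.0895, +0.0895, 0)
  M1 = (+0.0895, +0.0895, 0)
  M2 = (+0.0895, -0.0895, 0)
  M3 = (-0.0895, -0.0895, 0)
rvec = (0.1572, 0.3910, 0.4161), |rvec| = θ = 0.59223 rad = 33.932°
Rodrigues: sinθ=0.55821, 1−cosθ=0.17030; R = I + sinθ·[k]× + (1−cosθ)·[k]×²:
    [+0.84170 -0.36235 +0.40030]
    [+0.42204 +0.90393 -0.06917]
    [-0.33678 +0.22717 +0.91377]
t = (-0.1671, -0.0418, 1.1527) m
M0: Pc = R·M0+t = (-0.27486, +0.00133, +1.20317); u = 584.9·(-0.27486)/1.20317 + 317.9 = 184.2806, v = 864.2·(+0.00133)/1.20317 + 253.7 = 254.6545
M1: Pc = R·M1+t = (-0.12420, +0.07687, +1.14289); u = 584.9·(-0.12420)/1.14289 + 317.9 = 254.3385, v = 864.2·(+0.07687)/1.14289 + 253.7 = 311.8292
M2: Pc = R·M2+t = (-0.05934, -0.08493, +1.10223); u = 584.9·(-0.05934)/1.10223 + 317.9 = 286.4125, v = 864.2·(-0.08493)/1.10223 + 253.7 = 187.1115
M3: Pc = R·M3+t = (-0.21000, -0.16047, +1.16251); u = 584.9·(-0.21000)/1.16251 + 317.9 = 212.2409, v = 864.2·(-0.16047)/1.16251 + 253.7 = 134.4043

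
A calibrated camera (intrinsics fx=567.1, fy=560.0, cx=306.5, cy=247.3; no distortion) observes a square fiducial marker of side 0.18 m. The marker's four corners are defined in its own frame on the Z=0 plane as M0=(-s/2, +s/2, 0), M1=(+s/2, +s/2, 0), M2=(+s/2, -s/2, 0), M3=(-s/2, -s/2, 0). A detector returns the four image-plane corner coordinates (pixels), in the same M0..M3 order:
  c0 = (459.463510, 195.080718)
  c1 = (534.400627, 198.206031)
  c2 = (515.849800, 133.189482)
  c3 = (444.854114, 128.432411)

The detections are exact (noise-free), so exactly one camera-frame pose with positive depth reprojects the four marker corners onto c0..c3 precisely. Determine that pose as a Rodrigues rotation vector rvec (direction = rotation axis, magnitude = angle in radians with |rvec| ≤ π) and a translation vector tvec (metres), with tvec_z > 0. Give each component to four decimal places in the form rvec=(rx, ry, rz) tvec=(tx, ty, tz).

rvec=(-0.4509, -0.2046, -0.0260) tvec=(0.4118, -0.1933, 1.2801)

Intrinsics K: fx=567.1, fy=560.0, cx=306.5, cy=247.3
Marker side s = 0.18 m; corners in marker frame (Z=0):
  M0 = (-0.0900, +0.0900, 0)
  M1 = (+0.0900, +0.0900, 0)
  M2 = (+0.0900, -0.0900, 0)
  M3 = (-0.0900, -0.0900, 0)
Detected image corners:
  c0 = (459.463510, 195.080718) px
  c1 = (534.400627, 198.206031) px
  c2 = (515.849800, 133.189482) px
  c3 = (444.854114, 128.432411) px
Planar DLT: solve 8×8 A·h = b for H (H[2,2]=1):
  H  [+482.15321 -71.89457 +488.90954]
  H  [+47.87127 +310.66635 +162.75990]
  H  [+0.15782 -0.33596 +1.00000]
B = K⁻¹H; ‖b₁‖=0.781184, ‖b₂‖=0.781184; λ = 2/(‖b₁‖+‖b₂‖) = 1.280108, sign → tz>0 ⇒ λ=+1.280108
r₁ = λ·B[:,0] = (+0.97917,+0.02022,+0.20202); r₂ = λ·B[:,1] = (+0.07015,+0.90007,-0.43006)
r₃ = r₁×r₂ = (-0.19053,+0.43527,+0.87991); SVD([r₁ r₂ r₃]) → R = UVᵀ:
  R  [+0.97917 +0.07015 -0.19053]
  R  [+0.02022 +0.90007 +0.43527]
  R  [+0.20202 -0.43006 +0.87991]
t = (+0.41175, -0.19325, +1.28011) m
tr R = 2.759151; θ = arccos((tr R − 1)/2) = 0.495827 rad = 28.409°
axis k = ((R−Rᵀ)₃₂, (R−Rᵀ)₁₃, (R−Rᵀ)₂₁) / (2 sinθ) = (-0.909422, -0.412549, -0.052476)
rvec = θ·k = (-0.450916, -0.204553, -0.026019)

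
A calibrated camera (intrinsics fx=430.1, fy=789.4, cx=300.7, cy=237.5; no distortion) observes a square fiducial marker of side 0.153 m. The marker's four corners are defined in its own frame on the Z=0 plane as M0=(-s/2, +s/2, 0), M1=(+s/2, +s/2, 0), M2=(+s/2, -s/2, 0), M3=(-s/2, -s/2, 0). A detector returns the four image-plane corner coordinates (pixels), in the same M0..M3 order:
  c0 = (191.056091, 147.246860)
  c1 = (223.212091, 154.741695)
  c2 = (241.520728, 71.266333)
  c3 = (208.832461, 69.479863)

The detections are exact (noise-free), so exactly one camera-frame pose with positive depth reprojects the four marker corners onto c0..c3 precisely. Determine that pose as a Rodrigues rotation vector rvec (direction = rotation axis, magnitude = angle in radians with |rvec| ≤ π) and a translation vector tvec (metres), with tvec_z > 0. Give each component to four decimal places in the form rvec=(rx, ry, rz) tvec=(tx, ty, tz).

Intrinsics K: fx=430.1, fy=789.4, cx=300.7, cy=237.5
Marker side s = 0.153 m; corners in marker frame (Z=0):
  M0 = (-0.0765, +0.0765, 0)
  M1 = (+0.0765, +0.0765, 0)
  M2 = (+0.0765, -0.0765, 0)
  M3 = (-0.0765, -0.0765, 0)
Detected image corners:
  c0 = (191.056091, 147.246860) px
  c1 = (223.212091, 154.741695) px
  c2 = (241.520728, 71.266333) px
  c3 = (208.832461, 69.479863) px
Planar DLT: solve 8×8 A·h = b for H (H[2,2]=1):
  H  [+113.70833 -149.32950 +215.69228]
  H  [-20.17105 +510.17544 +110.15414]
  H  [-0.45440 -0.14557 +1.00000]
B = K⁻¹H; ‖b₁‖=0.746747, ‖b₂‖=0.746747; λ = 2/(‖b₁‖+‖b₂‖) = 1.339141, sign → tz>0 ⇒ λ=+1.339141
r₁ = λ·B[:,0] = (+0.77947,+0.14886,-0.60850); r₂ = λ·B[:,1] = (-0.32866,+0.92411,-0.19493)
r₃ = r₁×r₂ = (+0.53331,+0.35194,+0.76924); SVD([r₁ r₂ r₃]) → R = UVᵀ:
  R  [+0.77947 -0.32866 +0.53331]
  R  [+0.14886 +0.92411 +0.35194]
  R  [-0.60850 -0.19493 +0.76924]
t = (-0.26468, -0.21603, +1.33914) m
tr R = 2.472815; θ = arccos((tr R − 1)/2) = 0.743052 rad = 42.574°
axis k = ((R−Rᵀ)₃₂, (R−Rᵀ)₁₃, (R−Rᵀ)₂₁) / (2 sinθ) = (-0.404168, +0.843861, +0.352911)
rvec = θ·k = (-0.300318, +0.627033, +0.262231)

rvec=(-0.3003, 0.6270, 0.2622) tvec=(-0.2647, -0.2160, 1.3391)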